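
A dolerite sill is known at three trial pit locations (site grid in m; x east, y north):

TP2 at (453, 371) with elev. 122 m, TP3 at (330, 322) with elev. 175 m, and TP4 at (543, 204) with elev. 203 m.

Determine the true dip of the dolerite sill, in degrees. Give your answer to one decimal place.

31.9°

Let the plane be z = a·x + b·y + c.
TP3−TP2: −123a − 49b = 53;  TP4−TP2: 90a − 167b = 81.
Solving gives a = −0.19566, b = −0.59048.
Gradient magnitude |∇z| = √(a² + b²) = √(0.03828 + 0.34866) = 0.62205.
True dip = arctan(0.62205) = 31.9°, dipping toward NNE (azimuth ≈ 018°).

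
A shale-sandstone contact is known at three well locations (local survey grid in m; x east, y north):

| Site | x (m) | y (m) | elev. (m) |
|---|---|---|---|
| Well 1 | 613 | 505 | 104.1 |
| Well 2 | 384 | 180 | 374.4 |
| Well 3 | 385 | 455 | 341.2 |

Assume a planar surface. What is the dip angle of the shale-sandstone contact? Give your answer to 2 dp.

45.59°

Let the plane be z = a·x + b·y + c.
Well 2−Well 1: −229a − 325b = 270.3;  Well 3−Well 1: −228a − 50b = 237.1.
Solving gives a = −1.01425, b = −0.11704.
Gradient magnitude |∇z| = √(a² + b²) = √(1.02869 + 0.01370) = 1.02098.
True dip = arctan(1.02098) = 45.59°, dipping toward E (azimuth ≈ 083°).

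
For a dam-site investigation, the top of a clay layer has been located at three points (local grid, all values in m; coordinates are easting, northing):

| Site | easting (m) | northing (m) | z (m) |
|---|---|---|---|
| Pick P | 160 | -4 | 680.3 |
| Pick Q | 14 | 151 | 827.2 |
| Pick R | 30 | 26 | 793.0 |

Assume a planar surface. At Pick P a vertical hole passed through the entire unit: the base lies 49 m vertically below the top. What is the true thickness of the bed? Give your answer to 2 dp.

Let the plane be z = a·easting + b·northing + c.
Pick Q−Pick P: −146a + 155b = 146.9;  Pick R−Pick P: −130a + 30b = 112.7.
Solving gives a = −0.82825, b = 0.16758.
|∇z| = √(a²+b²) = 0.84503, so dip δ = arctan(0.84503) = 40.20°.
True thickness = vertical thickness × cos δ = 49 × cos 40.20° = 37.43 m.

37.43 m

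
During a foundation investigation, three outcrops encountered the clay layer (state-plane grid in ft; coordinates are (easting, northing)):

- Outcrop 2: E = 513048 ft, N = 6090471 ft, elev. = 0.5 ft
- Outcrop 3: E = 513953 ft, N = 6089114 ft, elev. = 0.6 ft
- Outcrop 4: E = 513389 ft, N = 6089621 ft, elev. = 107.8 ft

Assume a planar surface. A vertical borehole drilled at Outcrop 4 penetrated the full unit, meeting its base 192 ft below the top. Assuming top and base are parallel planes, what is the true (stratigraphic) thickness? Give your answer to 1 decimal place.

166.8 ft

Let the plane be z = a·E + b·N + c.
Outcrop 3−Outcrop 2: 905a − 1357b = 0.1;  Outcrop 4−Outcrop 2: 341a − 850b = 107.3.
Solving gives a = −0.47476, b = −0.31670.
|∇z| = √(a²+b²) = 0.57070, so dip δ = arctan(0.57070) = 29.71°.
True thickness = vertical thickness × cos δ = 192 × cos 29.71° = 166.8 ft.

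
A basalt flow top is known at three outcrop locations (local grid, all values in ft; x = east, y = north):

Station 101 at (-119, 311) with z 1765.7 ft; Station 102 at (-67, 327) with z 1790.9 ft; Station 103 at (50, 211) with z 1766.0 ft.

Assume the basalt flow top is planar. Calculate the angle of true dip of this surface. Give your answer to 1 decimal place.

32.0°

Two edge vectors: Station 101→Station 102 = (52, 16, 25.2), Station 101→Station 103 = (169, -100, 0.3).
Normal n = (Station 101→Station 102) × (Station 101→Station 103) = (2524.8, 4243.2, -7904).
So ∂z/∂x = −n_x/n_z = 0.31943 and ∂z/∂y = −n_y/n_z = 0.53684.
Gradient magnitude |∇z| = √(a² + b²) = √(0.10204 + 0.28820) = 0.62469.
True dip = arctan(0.62469) = 32.0°, dipping toward SSW (azimuth ≈ 211°).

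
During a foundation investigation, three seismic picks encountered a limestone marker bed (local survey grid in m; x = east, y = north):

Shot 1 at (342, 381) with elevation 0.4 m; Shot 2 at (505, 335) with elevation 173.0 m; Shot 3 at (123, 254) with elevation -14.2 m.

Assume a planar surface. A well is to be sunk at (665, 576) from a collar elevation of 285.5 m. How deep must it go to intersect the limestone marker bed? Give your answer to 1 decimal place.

272.4 m

Two edge vectors: Shot 1→Shot 2 = (163, -46, 172.6), Shot 1→Shot 3 = (-219, -127, -14.6).
Normal n = (Shot 1→Shot 2) × (Shot 1→Shot 3) = (22591.8, -35419.6, -30775).
So ∂z/∂x = −n_x/n_z = 0.73410 and ∂z/∂y = −n_y/n_z = −1.15092.
Intercept c from Shot 1: 0.4 − 251.06 + 438.50 = 187.84.
At (665, 576): z_contact = 488.17 − 662.93 + 187.84 = 13.08 m.
Depth below ground = 285.5 − 13.08 = 272.4 m.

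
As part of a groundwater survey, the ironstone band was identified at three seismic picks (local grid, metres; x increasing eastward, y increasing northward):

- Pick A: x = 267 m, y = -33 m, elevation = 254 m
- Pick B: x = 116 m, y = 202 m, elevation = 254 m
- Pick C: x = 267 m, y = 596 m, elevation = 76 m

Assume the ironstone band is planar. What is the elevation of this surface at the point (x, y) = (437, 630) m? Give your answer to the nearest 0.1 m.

-8.5 m

Let the plane be z = a·x + b·y + c.
Pick B−Pick A: −151a + 235b = 0;  Pick C−Pick A: 0a + 629b = −178.
Solving gives a = −0.44041, b = −0.28299.
Then c = 254 − a·267 − b·-33 = 362.25.
At (437, 630): z = −192.5 − 178.3 + 362.25 = -8.5 m.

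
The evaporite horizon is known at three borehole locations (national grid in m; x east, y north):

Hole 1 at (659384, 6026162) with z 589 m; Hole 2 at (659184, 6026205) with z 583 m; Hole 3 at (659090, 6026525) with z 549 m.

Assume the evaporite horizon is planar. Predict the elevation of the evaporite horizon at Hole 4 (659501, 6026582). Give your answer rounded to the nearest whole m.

546 m

Let the plane be z = a·x + b·y + c.
Hole 2−Hole 1: −200a + 43b = −6;  Hole 3−Hole 1: −294a + 363b = −40.
Solving gives a = 0.00763868, b = −0.10400614.
Then c = 589 − a·659384 − b·6026162 = 622310.01.
At (659501, 6026582): z = 5037.7 − 626801.5 + 622310.01 = 546.2 m.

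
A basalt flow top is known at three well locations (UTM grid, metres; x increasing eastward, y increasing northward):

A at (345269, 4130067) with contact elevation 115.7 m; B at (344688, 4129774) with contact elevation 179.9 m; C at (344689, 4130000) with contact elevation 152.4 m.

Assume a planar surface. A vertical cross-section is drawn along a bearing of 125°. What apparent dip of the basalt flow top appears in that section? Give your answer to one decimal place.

Let the plane be z = a·x + b·y + c.
B−A: −581a − 293b = 64.2;  C−A: −580a − 67b = 36.7.
Solving gives a = −0.04924, b = −0.12146.
Unit vector along 125° is (sin 125°, cos 125°) = (0.8192, -0.5736).
Slope in that direction = a·(0.8192) + b·(-0.5736) = 0.02933.
Apparent dip = arctan|0.02933| = 1.7° (true dip is 7.5°, so apparent ≤ true as expected).

1.7°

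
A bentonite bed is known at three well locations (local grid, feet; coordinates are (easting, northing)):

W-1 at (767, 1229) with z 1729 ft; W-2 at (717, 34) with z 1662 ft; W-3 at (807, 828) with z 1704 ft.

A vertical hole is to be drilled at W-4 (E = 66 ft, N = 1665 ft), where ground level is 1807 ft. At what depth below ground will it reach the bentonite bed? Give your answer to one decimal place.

Two edge vectors: W-1→W-2 = (-50, -1195, -67), W-1→W-3 = (40, -401, -25).
Normal n = (W-1→W-2) × (W-1→W-3) = (3008, -3930, 67850).
So ∂z/∂E = −n_x/n_z = −0.044333 and ∂z/∂N = −n_y/n_z = 0.057922.
Intercept c from W-1: 1729 + 34.00 − 71.19 = 1691.82.
At (66, 1665): z_contact = −2.93 + 96.44 + 1691.82 = 1785.33 ft.
Depth below ground = 1807 − 1785.33 = 21.7 ft.

21.7 ft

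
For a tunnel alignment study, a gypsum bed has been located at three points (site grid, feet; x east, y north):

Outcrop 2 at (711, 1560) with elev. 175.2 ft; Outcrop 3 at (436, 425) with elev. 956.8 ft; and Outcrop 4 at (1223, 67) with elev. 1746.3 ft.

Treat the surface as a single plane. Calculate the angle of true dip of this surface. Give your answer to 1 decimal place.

Two edge vectors: Outcrop 2→Outcrop 3 = (-275, -1135, 781.6), Outcrop 2→Outcrop 4 = (512, -1493, 1571.1).
Normal n = (Outcrop 2→Outcrop 3) × (Outcrop 2→Outcrop 4) = (-616269.7, 832231.7, 991695).
So ∂z/∂x = −n_x/n_z = 0.62143 and ∂z/∂y = −n_y/n_z = −0.83920.
Gradient magnitude |∇z| = √(a² + b²) = √(0.38618 + 0.70426) = 1.04424.
True dip = arctan(1.04424) = 46.2°, dipping toward NW (azimuth ≈ 323°).

46.2°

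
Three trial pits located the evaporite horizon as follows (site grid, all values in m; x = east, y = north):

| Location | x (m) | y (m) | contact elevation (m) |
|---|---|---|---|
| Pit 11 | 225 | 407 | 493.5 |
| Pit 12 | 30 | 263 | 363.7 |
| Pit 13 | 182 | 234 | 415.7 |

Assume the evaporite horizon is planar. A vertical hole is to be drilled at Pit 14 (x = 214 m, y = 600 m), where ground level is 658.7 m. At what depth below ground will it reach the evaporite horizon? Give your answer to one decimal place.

102.5 m

Let the plane be z = a·x + b·y + c.
Pit 12−Pit 11: −195a − 144b = −129.8;  Pit 13−Pit 11: −43a − 173b = −77.8.
Solving gives a = 0.40853, b = 0.34817.
Then c = 493.5 − a·225 − b·407 = 259.88.
At (214, 600): z_contact = 87.43 + 208.90 + 259.88 = 556.20 m.
Depth below ground = 658.7 − 556.20 = 102.5 m.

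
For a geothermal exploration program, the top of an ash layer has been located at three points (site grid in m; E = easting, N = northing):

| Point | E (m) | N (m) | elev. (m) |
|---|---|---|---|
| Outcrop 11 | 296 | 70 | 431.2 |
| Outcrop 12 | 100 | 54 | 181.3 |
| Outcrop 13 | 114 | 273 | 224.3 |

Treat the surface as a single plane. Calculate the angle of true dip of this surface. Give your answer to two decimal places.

Let the plane be z = a·E + b·N + c.
Outcrop 12−Outcrop 11: −196a − 16b = −249.9;  Outcrop 13−Outcrop 11: −182a + 203b = −206.9.
Solving gives a = 1.26558, b = 0.11544.
Gradient magnitude |∇z| = √(a² + b²) = √(1.60168 + 0.01333) = 1.27083.
True dip = arctan(1.27083) = 51.80°, dipping toward W (azimuth ≈ 265°).

51.80°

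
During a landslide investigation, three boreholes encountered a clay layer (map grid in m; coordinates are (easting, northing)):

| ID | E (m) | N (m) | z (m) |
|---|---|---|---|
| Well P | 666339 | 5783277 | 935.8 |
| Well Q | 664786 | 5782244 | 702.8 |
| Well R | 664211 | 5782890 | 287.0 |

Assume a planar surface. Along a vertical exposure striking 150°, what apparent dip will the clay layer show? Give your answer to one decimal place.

24.7°

Let the plane be z = a·E + b·N + c.
Well Q−Well P: −1553a − 1033b = −233;  Well R−Well P: −2128a − 387b = −648.8.
Solving gives a = 0.36316, b = −0.32041.
Unit vector along 150° is (sin 150°, cos 150°) = (0.5000, -0.8660).
Slope in that direction = a·(0.5000) + b·(-0.8660) = 0.45906.
Apparent dip = arctan|0.45906| = 24.7° (true dip is 25.8°, so apparent ≤ true as expected).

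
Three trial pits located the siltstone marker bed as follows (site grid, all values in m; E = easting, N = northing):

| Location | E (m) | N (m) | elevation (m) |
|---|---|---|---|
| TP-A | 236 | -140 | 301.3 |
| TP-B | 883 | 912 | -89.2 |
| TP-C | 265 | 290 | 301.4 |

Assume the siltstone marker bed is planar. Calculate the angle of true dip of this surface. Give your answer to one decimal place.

Let the plane be z = a·E + b·N + c.
TP-B−TP-A: 647a + 1052b = −390.5;  TP-C−TP-A: 29a + 430b = 0.1.
Solving gives a = −0.67832, b = 0.04598.
Gradient magnitude |∇z| = √(a² + b²) = √(0.46011 + 0.00211) = 0.67987.
True dip = arctan(0.67987) = 34.2°, dipping toward E (azimuth ≈ 094°).

34.2°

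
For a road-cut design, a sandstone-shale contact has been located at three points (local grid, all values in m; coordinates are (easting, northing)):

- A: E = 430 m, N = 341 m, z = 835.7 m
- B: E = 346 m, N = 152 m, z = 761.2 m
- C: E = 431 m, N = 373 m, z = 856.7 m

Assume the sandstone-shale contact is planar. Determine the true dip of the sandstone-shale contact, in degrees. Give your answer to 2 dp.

Two edge vectors: A→B = (-84, -189, -74.5), A→C = (1, 32, 21).
Normal n = (A→B) × (A→C) = (-1585, 1689.5, -2499).
So ∂z/∂E = −n_x/n_z = −0.63425 and ∂z/∂N = −n_y/n_z = 0.67607.
Gradient magnitude |∇z| = √(a² + b²) = √(0.40228 + 0.45707) = 0.92701.
True dip = arctan(0.92701) = 42.83°, dipping toward SE (azimuth ≈ 137°).

42.83°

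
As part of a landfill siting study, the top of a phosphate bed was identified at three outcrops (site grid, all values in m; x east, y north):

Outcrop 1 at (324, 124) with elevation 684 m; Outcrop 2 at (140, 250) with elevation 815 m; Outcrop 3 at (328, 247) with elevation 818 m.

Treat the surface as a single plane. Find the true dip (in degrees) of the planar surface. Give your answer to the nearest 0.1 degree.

47.4°

Two edge vectors: Outcrop 1→Outcrop 2 = (-184, 126, 131), Outcrop 1→Outcrop 3 = (4, 123, 134).
Normal n = (Outcrop 1→Outcrop 2) × (Outcrop 1→Outcrop 3) = (771, 25180, -23136).
So ∂z/∂x = −n_x/n_z = 0.03332 and ∂z/∂y = −n_y/n_z = 1.08835.
Gradient magnitude |∇z| = √(a² + b²) = √(0.00111 + 1.18450) = 1.08886.
True dip = arctan(1.08886) = 47.4°, dipping toward S (azimuth ≈ 182°).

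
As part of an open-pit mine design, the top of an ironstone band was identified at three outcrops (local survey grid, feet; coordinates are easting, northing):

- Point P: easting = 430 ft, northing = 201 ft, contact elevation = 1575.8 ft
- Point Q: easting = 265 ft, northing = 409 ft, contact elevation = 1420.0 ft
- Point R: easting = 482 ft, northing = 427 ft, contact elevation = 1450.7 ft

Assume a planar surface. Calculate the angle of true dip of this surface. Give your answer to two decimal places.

32.10°

Two edge vectors: Point P→Point Q = (-165, 208, -155.8), Point P→Point R = (52, 226, -125.1).
Normal n = (Point P→Point Q) × (Point P→Point R) = (9190, -28743.1, -48106).
So ∂z/∂easting = −n_x/n_z = 0.19104 and ∂z/∂northing = −n_y/n_z = −0.59750.
Gradient magnitude |∇z| = √(a² + b²) = √(0.03649 + 0.35700) = 0.62729.
True dip = arctan(0.62729) = 32.10°, dipping toward NNW (azimuth ≈ 342°).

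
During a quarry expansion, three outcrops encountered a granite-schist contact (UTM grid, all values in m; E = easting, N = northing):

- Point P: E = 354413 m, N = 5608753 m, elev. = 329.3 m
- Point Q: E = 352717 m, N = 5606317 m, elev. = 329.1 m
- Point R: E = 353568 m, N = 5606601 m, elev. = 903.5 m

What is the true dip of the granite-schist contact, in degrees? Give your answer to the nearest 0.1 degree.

47.0°

Two edge vectors: Point P→Point Q = (-1696, -2436, -0.2), Point P→Point R = (-845, -2152, 574.2).
Normal n = (Point P→Point Q) × (Point P→Point R) = (-1399181.6, 974012.2, 1591372).
So ∂z/∂E = −n_x/n_z = 0.87923 and ∂z/∂N = −n_y/n_z = −0.61206.
Gradient magnitude |∇z| = √(a² + b²) = √(0.77304 + 0.37462) = 1.07129.
True dip = arctan(1.07129) = 47.0°, dipping toward NW (azimuth ≈ 305°).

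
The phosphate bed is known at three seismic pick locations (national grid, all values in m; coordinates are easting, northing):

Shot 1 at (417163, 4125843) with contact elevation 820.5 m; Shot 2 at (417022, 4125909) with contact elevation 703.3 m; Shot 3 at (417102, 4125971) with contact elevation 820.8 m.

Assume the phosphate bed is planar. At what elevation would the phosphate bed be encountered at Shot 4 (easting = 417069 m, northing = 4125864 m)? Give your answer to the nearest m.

731 m

Two edge vectors: Shot 1→Shot 2 = (-141, 66, -117.2), Shot 1→Shot 3 = (-61, 128, 0.3).
Normal n = (Shot 1→Shot 2) × (Shot 1→Shot 3) = (15021.4, 7191.5, -14022).
So ∂z/∂easting = −n_x/n_z = 1.07127371 and ∂z/∂northing = −n_y/n_z = 0.51287263.
Intercept c from Shot 1: 820.5 − 446895.76 − 2116031.95 = −2562107.20.
At (417069, 4125864): z = 446795.1 + 2116042.7 − 2562107.20 = 730.6 m.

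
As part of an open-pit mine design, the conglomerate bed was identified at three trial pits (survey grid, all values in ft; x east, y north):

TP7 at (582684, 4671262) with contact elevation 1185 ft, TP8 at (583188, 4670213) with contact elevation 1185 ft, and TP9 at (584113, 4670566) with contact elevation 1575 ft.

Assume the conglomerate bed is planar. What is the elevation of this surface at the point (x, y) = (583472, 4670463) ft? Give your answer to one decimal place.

Let the plane be z = a·x + b·y + c.
TP8−TP7: 504a − 1049b = 0;  TP9−TP7: 1429a − 696b = 390.
Solving gives a = 0.356294040, b = 0.171184172.
Then c = 1185 − a·582684 − b·4671262 = −1006067.95.
At (583472, 4670463): z = 207887.6 + 799509.3 − 1006067.95 = 1329.0 ft.

1329.0 ft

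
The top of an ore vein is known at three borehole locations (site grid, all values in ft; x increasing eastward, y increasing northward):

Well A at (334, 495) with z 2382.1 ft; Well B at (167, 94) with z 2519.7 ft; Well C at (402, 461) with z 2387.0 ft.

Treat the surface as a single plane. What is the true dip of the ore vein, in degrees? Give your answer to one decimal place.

Let the plane be z = a·x + b·y + c.
Well B−Well A: −167a − 401b = 137.6;  Well C−Well A: 68a − 34b = 4.9.
Solving gives a = −0.08236, b = −0.30884.
Gradient magnitude |∇z| = √(a² + b²) = √(0.00678 + 0.09538) = 0.31964.
True dip = arctan(0.31964) = 17.7°, dipping toward NNE (azimuth ≈ 015°).

17.7°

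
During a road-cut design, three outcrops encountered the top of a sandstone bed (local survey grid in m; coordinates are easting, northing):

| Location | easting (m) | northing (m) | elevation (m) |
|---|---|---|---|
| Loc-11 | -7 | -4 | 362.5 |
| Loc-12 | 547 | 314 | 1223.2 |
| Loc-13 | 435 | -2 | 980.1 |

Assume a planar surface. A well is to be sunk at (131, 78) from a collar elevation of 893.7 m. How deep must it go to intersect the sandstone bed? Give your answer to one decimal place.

316.0 m

Two edge vectors: Loc-11→Loc-12 = (554, 318, 860.7), Loc-11→Loc-13 = (442, 2, 617.6).
Normal n = (Loc-11→Loc-12) × (Loc-11→Loc-13) = (194675.4, 38279, -139448).
So ∂z/∂easting = −n_x/n_z = 1.39604 and ∂z/∂northing = −n_y/n_z = 0.27450.
Intercept c from Loc-11: 362.5 + 9.77 + 1.10 = 373.37.
At (131, 78): z_contact = 182.88 + 21.41 + 373.37 = 577.66 m.
Depth below ground = 893.7 − 577.66 = 316.0 m.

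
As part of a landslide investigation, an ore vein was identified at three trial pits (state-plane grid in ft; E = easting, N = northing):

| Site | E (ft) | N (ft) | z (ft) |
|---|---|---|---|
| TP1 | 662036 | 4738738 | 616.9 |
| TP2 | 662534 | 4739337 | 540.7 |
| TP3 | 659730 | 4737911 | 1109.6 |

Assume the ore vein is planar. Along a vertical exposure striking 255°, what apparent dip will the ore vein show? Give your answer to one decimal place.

Let the plane be z = a·E + b·N + c.
TP2−TP1: 498a + 599b = −76.2;  TP3−TP1: −2306a − 827b = 492.7.
Solving gives a = −0.23942, b = 0.07184.
Unit vector along 255° is (sin 255°, cos 255°) = (-0.9659, -0.2588).
Slope in that direction = a·(-0.9659) + b·(-0.2588) = 0.21267.
Apparent dip = arctan|0.21267| = 12.0° (true dip is 14.0°, so apparent ≤ true as expected).

12.0°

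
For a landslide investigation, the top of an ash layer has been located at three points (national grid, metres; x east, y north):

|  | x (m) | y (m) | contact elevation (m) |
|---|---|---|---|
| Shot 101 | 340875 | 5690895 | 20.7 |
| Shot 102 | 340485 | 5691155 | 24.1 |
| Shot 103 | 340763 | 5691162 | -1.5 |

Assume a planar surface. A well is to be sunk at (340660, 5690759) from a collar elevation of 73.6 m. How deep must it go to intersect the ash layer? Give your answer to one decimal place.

17.4 m

Two edge vectors: Shot 101→Shot 102 = (-390, 260, 3.4), Shot 101→Shot 103 = (-112, 267, -22.2).
Normal n = (Shot 101→Shot 102) × (Shot 101→Shot 103) = (-6679.8, -9038.8, -75010).
So ∂z/∂x = −n_x/n_z = −0.089052126 and ∂z/∂y = −n_y/n_z = −0.120501266.
Intercept c from Shot 101: 20.7 + 30355.64 + 685760.06 = 716136.40.
At (340660, 5690759): z_contact = −30336.50 − 685743.67 + 716136.40 = 56.23 m.
Depth below ground = 73.6 − 56.23 = 17.4 m.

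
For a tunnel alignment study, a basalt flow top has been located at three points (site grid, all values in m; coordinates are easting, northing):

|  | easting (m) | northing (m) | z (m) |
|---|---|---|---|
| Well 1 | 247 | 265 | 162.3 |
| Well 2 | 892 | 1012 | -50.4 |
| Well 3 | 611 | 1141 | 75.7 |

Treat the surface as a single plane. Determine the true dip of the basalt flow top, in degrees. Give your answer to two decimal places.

Let the plane be z = a·easting + b·northing + c.
Well 2−Well 1: 645a + 747b = −212.7;  Well 3−Well 1: 364a + 876b = −86.6.
Solving gives a = −0.41498, b = 0.07358.
Gradient magnitude |∇z| = √(a² + b²) = √(0.17221 + 0.00541) = 0.42145.
True dip = arctan(0.42145) = 22.85°, dipping toward E (azimuth ≈ 100°).

22.85°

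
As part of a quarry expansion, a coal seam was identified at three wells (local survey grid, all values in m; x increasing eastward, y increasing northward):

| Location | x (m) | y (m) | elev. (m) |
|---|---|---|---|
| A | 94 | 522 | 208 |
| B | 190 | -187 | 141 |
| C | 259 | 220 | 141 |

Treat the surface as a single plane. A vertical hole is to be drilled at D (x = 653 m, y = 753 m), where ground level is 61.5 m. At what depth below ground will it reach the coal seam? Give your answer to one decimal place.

14.6 m

Two edge vectors: A→B = (96, -709, -67), A→C = (165, -302, -67).
Normal n = (A→B) × (A→C) = (27269, -4623, 87993).
So ∂z/∂x = −n_x/n_z = −0.30990 and ∂z/∂y = −n_y/n_z = 0.05254.
Intercept c from A: 208 + 29.13 − 27.42 = 209.71.
At (653, 753): z_contact = −202.36 + 39.56 + 209.71 = 46.90 m.
Depth below ground = 61.5 − 46.90 = 14.6 m.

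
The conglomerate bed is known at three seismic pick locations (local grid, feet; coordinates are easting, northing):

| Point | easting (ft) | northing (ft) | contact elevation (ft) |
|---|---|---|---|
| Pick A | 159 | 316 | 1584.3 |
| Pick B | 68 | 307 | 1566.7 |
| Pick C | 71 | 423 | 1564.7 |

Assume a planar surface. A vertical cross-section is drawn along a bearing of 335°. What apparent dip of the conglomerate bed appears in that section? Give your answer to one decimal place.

5.9°

Two edge vectors: Pick A→Pick B = (-91, -9, -17.6), Pick A→Pick C = (-88, 107, -19.6).
Normal n = (Pick A→Pick B) × (Pick A→Pick C) = (2059.6, -234.8, -10529).
So ∂z/∂easting = −n_x/n_z = 0.19561 and ∂z/∂northing = −n_y/n_z = −0.02230.
Unit vector along 335° is (sin 335°, cos 335°) = (-0.4226, 0.9063).
Slope in that direction = a·(-0.4226) + b·(0.9063) = −0.10288.
Apparent dip = arctan|0.10288| = 5.9° (true dip is 11.1°, so apparent ≤ true as expected).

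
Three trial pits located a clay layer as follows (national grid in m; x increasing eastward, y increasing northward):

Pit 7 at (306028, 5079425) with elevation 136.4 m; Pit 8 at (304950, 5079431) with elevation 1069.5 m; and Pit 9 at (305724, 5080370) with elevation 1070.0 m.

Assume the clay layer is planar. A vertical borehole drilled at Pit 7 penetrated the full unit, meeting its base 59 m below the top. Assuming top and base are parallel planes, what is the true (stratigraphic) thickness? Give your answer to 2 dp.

Two edge vectors: Pit 7→Pit 8 = (-1078, 6, 933.1), Pit 7→Pit 9 = (-304, 945, 933.6).
Normal n = (Pit 7→Pit 8) × (Pit 7→Pit 9) = (-876177.9, 722758.4, -1016886).
So ∂z/∂x = −n_x/n_z = −0.86163 and ∂z/∂y = −n_y/n_z = 0.71076.
|∇z| = √(a²+b²) = 1.11695, so dip δ = arctan(1.11695) = 48.16°.
True thickness = vertical thickness × cos δ = 59 × cos 48.16° = 39.35 m.

39.35 m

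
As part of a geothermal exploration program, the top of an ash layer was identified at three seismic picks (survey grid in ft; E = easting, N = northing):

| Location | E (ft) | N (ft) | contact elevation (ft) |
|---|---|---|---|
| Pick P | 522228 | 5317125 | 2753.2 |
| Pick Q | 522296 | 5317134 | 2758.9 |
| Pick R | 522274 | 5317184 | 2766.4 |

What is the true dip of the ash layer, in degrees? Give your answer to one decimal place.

10.6°

Two edge vectors: Pick P→Pick Q = (68, 9, 5.7), Pick P→Pick R = (46, 59, 13.2).
Normal n = (Pick P→Pick Q) × (Pick P→Pick R) = (-217.5, -635.4, 3598).
So ∂z/∂E = −n_x/n_z = 0.06045 and ∂z/∂N = −n_y/n_z = 0.17660.
Gradient magnitude |∇z| = √(a² + b²) = √(0.00365 + 0.03119) = 0.18666.
True dip = arctan(0.18666) = 10.6°, dipping toward SSW (azimuth ≈ 199°).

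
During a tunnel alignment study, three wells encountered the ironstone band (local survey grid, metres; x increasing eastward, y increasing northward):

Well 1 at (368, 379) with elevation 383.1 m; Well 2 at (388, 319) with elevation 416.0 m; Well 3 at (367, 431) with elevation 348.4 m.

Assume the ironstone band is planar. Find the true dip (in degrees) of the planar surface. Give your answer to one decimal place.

37.7°

Two edge vectors: Well 1→Well 2 = (20, -60, 32.9), Well 1→Well 3 = (-1, 52, -34.7).
Normal n = (Well 1→Well 2) × (Well 1→Well 3) = (371.2, 661.1, 980).
So ∂z/∂x = −n_x/n_z = −0.37878 and ∂z/∂y = −n_y/n_z = −0.67459.
Gradient magnitude |∇z| = √(a² + b²) = √(0.14347 + 0.45507) = 0.77366.
True dip = arctan(0.77366) = 37.7°, dipping toward NNE (azimuth ≈ 029°).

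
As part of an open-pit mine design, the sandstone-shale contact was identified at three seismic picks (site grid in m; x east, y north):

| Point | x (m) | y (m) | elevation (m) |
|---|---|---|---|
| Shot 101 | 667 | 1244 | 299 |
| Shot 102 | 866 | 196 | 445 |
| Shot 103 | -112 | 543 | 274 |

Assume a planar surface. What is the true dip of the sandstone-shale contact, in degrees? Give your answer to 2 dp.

9.99°

Two edge vectors: Shot 101→Shot 102 = (199, -1048, 146), Shot 101→Shot 103 = (-779, -701, -25).
Normal n = (Shot 101→Shot 102) × (Shot 101→Shot 103) = (128546, -108759, -955891).
So ∂z/∂x = −n_x/n_z = 0.13448 and ∂z/∂y = −n_y/n_z = −0.11378.
Gradient magnitude |∇z| = √(a² + b²) = √(0.01808 + 0.01295) = 0.17615.
True dip = arctan(0.17615) = 9.99°, dipping toward NW (azimuth ≈ 310°).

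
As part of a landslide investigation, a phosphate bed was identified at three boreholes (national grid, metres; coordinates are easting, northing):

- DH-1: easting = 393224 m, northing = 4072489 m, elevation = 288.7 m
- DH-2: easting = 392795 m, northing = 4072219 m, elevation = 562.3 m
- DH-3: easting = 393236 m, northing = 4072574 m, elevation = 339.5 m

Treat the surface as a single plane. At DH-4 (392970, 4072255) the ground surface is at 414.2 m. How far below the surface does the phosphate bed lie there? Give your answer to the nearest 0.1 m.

Let the plane be z = a·easting + b·northing + c.
DH-2−DH-1: −429a − 270b = 273.6;  DH-3−DH-1: 12a + 85b = 50.8.
Solving gives a = −1.112776524, b = 0.754744921.
Then c = 288.7 − a·393224 − b·4072489 = −2635831.25.
At (392970, 4072255): z_contact = −437287.79 + 3073513.78 − 2635831.25 = 394.73 m.
Depth below ground = 414.2 − 394.73 = 19.5 m.

19.5 m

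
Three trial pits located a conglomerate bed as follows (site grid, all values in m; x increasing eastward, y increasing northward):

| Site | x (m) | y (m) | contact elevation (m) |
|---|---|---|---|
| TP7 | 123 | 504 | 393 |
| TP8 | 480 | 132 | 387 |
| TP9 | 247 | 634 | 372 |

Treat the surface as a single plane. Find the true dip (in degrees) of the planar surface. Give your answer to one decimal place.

6.7°

Let the plane be z = a·x + b·y + c.
TP8−TP7: 357a − 372b = −6;  TP9−TP7: 124a + 130b = −21.
Solving gives a = −0.09285, b = −0.07298.
Gradient magnitude |∇z| = √(a² + b²) = √(0.00862 + 0.00533) = 0.11809.
True dip = arctan(0.11809) = 6.7°, dipping toward NE (azimuth ≈ 052°).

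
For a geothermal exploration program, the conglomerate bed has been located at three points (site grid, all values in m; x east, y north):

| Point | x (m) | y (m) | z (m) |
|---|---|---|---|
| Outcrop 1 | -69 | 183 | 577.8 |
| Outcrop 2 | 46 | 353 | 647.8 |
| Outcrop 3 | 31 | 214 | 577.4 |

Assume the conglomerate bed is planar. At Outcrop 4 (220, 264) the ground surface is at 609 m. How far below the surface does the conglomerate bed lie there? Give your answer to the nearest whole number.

Two edge vectors: Outcrop 1→Outcrop 2 = (115, 170, 70), Outcrop 1→Outcrop 3 = (100, 31, -0.4).
Normal n = (Outcrop 1→Outcrop 2) × (Outcrop 1→Outcrop 3) = (-2238, 7046, -13435).
So ∂z/∂x = −n_x/n_z = −0.16658 and ∂z/∂y = −n_y/n_z = 0.52445.
Intercept c from Outcrop 1: 577.8 − 11.49 − 95.97 = 470.33.
At (220, 264): z_contact = −36.6 + 138.5 + 470.33 = 572.1 m.
Depth below ground = 609 − 572.1 = 37 m.

37 m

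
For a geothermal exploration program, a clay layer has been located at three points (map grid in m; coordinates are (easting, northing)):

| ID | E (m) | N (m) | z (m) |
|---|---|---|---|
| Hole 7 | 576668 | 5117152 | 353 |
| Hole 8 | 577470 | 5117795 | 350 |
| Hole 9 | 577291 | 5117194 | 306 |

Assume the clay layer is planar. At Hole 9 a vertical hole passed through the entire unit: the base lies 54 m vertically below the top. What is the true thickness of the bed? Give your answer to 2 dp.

53.57 m

Two edge vectors: Hole 7→Hole 8 = (802, 643, -3), Hole 7→Hole 9 = (623, 42, -47).
Normal n = (Hole 7→Hole 8) × (Hole 7→Hole 9) = (-30095, 35825, -366905).
So ∂z/∂E = −n_x/n_z = −0.08202 and ∂z/∂N = −n_y/n_z = 0.09764.
|∇z| = √(a²+b²) = 0.12752, so dip δ = arctan(0.12752) = 7.27°.
True thickness = vertical thickness × cos δ = 54 × cos 7.27° = 53.57 m.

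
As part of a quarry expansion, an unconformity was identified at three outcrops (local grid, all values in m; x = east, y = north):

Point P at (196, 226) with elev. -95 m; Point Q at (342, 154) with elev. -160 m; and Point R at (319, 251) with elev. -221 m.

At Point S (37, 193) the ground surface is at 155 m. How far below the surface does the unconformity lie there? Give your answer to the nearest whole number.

87 m

Let the plane be z = a·x + b·y + c.
Point Q−Point P: 146a − 72b = −65;  Point R−Point P: 123a + 25b = −126.
Solving gives a = −0.85535, b = −0.83168.
Then c = -95 − a·196 − b·226 = 260.61.
At (37, 193): z_contact = −31.6 − 160.5 + 260.61 = 68.4 m.
Depth below ground = 155 − 68.4 = 87 m.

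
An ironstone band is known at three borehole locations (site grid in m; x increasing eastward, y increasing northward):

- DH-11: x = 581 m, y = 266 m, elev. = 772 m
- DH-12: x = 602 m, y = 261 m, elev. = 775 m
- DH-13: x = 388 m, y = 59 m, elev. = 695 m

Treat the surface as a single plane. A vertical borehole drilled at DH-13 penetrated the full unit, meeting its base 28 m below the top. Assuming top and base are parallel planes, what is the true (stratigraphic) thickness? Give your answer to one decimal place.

27.0 m

Two edge vectors: DH-11→DH-12 = (21, -5, 3), DH-11→DH-13 = (-193, -207, -77).
Normal n = (DH-11→DH-12) × (DH-11→DH-13) = (1006, 1038, -5312).
So ∂z/∂x = −n_x/n_z = 0.18938 and ∂z/∂y = −n_y/n_z = 0.19541.
|∇z| = √(a²+b²) = 0.27212, so dip δ = arctan(0.27212) = 15.22°.
True thickness = vertical thickness × cos δ = 28 × cos 15.22° = 27.0 m.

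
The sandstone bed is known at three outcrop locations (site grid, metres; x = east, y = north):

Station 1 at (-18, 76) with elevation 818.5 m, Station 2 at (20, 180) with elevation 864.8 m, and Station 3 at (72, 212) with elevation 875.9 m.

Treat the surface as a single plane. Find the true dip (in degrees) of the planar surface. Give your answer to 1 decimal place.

25.6°

Let the plane be z = a·x + b·y + c.
Station 2−Station 1: 38a + 104b = 46.3;  Station 3−Station 1: 90a + 136b = 57.4.
Solving gives a = −0.07805, b = 0.47371.
Gradient magnitude |∇z| = √(a² + b²) = √(0.00609 + 0.22440) = 0.48010.
True dip = arctan(0.48010) = 25.6°, dipping toward S (azimuth ≈ 171°).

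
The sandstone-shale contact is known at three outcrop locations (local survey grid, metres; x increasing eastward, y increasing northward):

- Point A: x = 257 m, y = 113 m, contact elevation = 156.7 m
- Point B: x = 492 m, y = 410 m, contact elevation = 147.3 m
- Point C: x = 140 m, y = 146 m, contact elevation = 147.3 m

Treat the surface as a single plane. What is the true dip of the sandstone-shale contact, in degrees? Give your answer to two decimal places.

Two edge vectors: Point A→Point B = (235, 297, -9.4), Point A→Point C = (-117, 33, -9.4).
Normal n = (Point A→Point B) × (Point A→Point C) = (-2481.6, 3308.8, 42504).
So ∂z/∂x = −n_x/n_z = 0.05839 and ∂z/∂y = −n_y/n_z = −0.07785.
Gradient magnitude |∇z| = √(a² + b²) = √(0.00341 + 0.00606) = 0.09731.
True dip = arctan(0.09731) = 5.56°, dipping toward NW (azimuth ≈ 323°).

5.56°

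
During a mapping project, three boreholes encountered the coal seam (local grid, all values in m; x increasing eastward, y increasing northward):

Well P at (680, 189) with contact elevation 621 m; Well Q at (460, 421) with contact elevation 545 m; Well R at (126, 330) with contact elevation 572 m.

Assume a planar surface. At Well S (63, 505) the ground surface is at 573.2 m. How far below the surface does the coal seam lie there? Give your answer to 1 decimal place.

Let the plane be z = a·x + b·y + c.
Well Q−Well P: −220a + 232b = −76;  Well R−Well P: −554a + 141b = −49.
Solving gives a = 0.00669, b = −0.32125.
Then c = 621 − a·680 − b·189 = 677.17.
At (63, 505): z_contact = 0.42 − 162.23 + 677.17 = 515.36 m.
Depth below ground = 573.2 − 515.36 = 57.8 m.

57.8 m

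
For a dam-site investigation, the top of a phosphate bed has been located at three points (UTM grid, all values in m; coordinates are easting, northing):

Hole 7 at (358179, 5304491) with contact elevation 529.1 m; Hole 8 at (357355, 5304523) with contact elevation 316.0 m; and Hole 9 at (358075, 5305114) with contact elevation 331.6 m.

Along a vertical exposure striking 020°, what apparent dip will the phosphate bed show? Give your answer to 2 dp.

9.88°

Let the plane be z = a·easting + b·northing + c.
Hole 8−Hole 7: −824a + 32b = −213.1;  Hole 9−Hole 7: −104a + 623b = −197.5.
Solving gives a = 0.24791, b = −0.27563.
Unit vector along 020° is (sin 20°, cos 20°) = (0.3420, 0.9397).
Slope in that direction = a·(0.3420) + b·(0.9397) = −0.17422.
Apparent dip = arctan|0.17422| = 9.88° (true dip is 20.3°, so apparent ≤ true as expected).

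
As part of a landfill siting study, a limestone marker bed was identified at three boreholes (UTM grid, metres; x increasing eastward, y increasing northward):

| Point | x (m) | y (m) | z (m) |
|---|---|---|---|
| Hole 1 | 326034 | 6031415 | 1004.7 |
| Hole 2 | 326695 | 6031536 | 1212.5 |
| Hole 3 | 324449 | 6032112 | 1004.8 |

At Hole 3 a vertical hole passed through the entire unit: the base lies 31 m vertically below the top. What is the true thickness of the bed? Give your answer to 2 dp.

27.15 m

Let the plane be z = a·x + b·y + c.
Hole 2−Hole 1: 661a + 121b = 207.8;  Hole 3−Hole 1: −1585a + 697b = 0.1.
Solving gives a = 0.22195, b = 0.50487.
|∇z| = √(a²+b²) = 0.55150, so dip δ = arctan(0.55150) = 28.88°.
True thickness = vertical thickness × cos δ = 31 × cos 28.88° = 27.15 m.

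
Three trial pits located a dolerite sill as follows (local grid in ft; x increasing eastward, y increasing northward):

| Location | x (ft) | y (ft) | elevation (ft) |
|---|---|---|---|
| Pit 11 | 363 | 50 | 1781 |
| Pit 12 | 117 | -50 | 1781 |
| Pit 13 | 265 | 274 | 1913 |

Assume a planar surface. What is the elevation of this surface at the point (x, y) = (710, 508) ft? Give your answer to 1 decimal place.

Two edge vectors: Pit 11→Pit 12 = (-246, -100, 0), Pit 11→Pit 13 = (-98, 224, 132).
Normal n = (Pit 11→Pit 12) × (Pit 11→Pit 13) = (-13200, 32472, -64904).
So ∂z/∂x = −n_x/n_z = −0.20338 and ∂z/∂y = −n_y/n_z = 0.50031.
Intercept c from Pit 11: 1781 + 73.83 − 25.02 = 1829.81.
At (710, 508): z = −144.4 + 254.2 + 1829.81 = 1939.6 ft.

1939.6 ft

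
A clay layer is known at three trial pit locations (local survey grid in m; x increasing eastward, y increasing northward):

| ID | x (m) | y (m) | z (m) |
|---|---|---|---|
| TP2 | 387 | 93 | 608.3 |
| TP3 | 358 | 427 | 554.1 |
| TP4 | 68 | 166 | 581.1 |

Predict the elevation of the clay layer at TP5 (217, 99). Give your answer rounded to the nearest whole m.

599 m

Let the plane be z = a·x + b·y + c.
TP3−TP2: −29a + 334b = −54.2;  TP4−TP2: −319a + 73b = −27.2.
Solving gives a = 0.04911, b = −0.15801.
Then c = 608.3 − a·387 − b·93 = 603.99.
At (217, 99): z = 10.7 − 15.6 + 603.99 = 599.0 m.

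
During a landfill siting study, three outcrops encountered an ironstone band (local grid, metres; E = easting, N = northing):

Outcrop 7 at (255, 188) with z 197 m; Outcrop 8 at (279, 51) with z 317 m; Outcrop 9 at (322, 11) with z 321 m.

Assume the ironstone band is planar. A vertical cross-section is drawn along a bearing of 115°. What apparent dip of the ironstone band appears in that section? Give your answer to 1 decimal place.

Two edge vectors: Outcrop 7→Outcrop 8 = (24, -137, 120), Outcrop 7→Outcrop 9 = (67, -177, 124).
Normal n = (Outcrop 7→Outcrop 8) × (Outcrop 7→Outcrop 9) = (4252, 5064, 4931).
So ∂z/∂E = −n_x/n_z = −0.86230 and ∂z/∂N = −n_y/n_z = −1.02697.
Unit vector along 115° is (sin 115°, cos 115°) = (0.9063, -0.4226).
Slope in that direction = a·(0.9063) + b·(-0.4226) = −0.34749.
Apparent dip = arctan|0.34749| = 19.2° (true dip is 53.3°, so apparent ≤ true as expected).

19.2°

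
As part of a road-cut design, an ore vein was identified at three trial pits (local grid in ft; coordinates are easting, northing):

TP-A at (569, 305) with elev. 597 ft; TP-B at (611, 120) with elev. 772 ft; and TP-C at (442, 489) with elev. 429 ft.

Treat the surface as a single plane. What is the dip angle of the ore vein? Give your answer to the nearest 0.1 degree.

Two edge vectors: TP-A→TP-B = (42, -185, 175), TP-A→TP-C = (-127, 184, -168).
Normal n = (TP-A→TP-B) × (TP-A→TP-C) = (-1120, -15169, -15767).
So ∂z/∂easting = −n_x/n_z = −0.07103 and ∂z/∂northing = −n_y/n_z = −0.96207.
Gradient magnitude |∇z| = √(a² + b²) = √(0.00505 + 0.92558) = 0.96469.
True dip = arctan(0.96469) = 44.0°, dipping toward N (azimuth ≈ 004°).

44.0°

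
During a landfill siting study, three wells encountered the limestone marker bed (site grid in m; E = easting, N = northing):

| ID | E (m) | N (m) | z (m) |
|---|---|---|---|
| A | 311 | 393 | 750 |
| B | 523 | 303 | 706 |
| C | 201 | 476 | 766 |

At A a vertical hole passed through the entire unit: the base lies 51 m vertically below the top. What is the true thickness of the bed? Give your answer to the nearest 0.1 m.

48.2 m

Two edge vectors: A→B = (212, -90, -44), A→C = (-110, 83, 16).
Normal n = (A→B) × (A→C) = (2212, 1448, 7696).
So ∂z/∂E = −n_x/n_z = −0.28742 and ∂z/∂N = −n_y/n_z = −0.18815.
|∇z| = √(a²+b²) = 0.34353, so dip δ = arctan(0.34353) = 18.96°.
True thickness = vertical thickness × cos δ = 51 × cos 18.96° = 48.2 m.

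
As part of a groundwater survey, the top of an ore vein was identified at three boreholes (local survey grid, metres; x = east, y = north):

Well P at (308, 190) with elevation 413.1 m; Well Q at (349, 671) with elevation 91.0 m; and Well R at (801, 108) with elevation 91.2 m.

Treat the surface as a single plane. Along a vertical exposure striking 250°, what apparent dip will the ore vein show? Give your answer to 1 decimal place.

42.5°

Two edge vectors: Well P→Well Q = (41, 481, -322.1), Well P→Well R = (493, -82, -321.9).
Normal n = (Well P→Well Q) × (Well P→Well R) = (-181246.1, -145597.4, -240495).
So ∂z/∂x = −n_x/n_z = −0.75364 and ∂z/∂y = −n_y/n_z = −0.60541.
Unit vector along 250° is (sin 250°, cos 250°) = (-0.9397, -0.3420).
Slope in that direction = a·(-0.9397) + b·(-0.3420) = 0.91525.
Apparent dip = arctan|0.91525| = 42.5° (true dip is 44.0°, so apparent ≤ true as expected).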